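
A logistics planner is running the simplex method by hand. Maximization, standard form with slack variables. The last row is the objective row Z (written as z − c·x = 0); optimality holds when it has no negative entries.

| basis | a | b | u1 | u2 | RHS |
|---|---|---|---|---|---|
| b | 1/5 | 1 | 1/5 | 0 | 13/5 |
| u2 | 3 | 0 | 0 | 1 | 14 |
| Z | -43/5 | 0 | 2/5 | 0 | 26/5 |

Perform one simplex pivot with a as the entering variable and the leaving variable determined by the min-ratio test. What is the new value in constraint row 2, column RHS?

Ratio test on column a — row 1: (13/5)/(1/5) = 13; row 2: 14/3 = 14/3. Minimum is 14/3 at row 2 (u2 leaves); pivot element 3.
Divide row 2 by 3; eliminate column a from the other rows.
In the new row 2, the RHS entry is the old entry divided by the pivot: 14/3 = 14/3.

14/3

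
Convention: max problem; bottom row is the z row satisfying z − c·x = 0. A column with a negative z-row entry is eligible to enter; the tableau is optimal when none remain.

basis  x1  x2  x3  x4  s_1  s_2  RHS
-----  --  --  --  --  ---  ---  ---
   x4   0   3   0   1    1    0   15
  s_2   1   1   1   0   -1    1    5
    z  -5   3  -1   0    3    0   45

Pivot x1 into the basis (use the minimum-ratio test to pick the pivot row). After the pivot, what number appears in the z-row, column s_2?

5

Ratio test on column x1 — row 1: entry 0 ≤ 0; row 2: 5/1 = 5. Minimum is 5 at row 2 (s_2 leaves); pivot element 1.
Divide row 2 by 1; eliminate column x1 from the other rows.
z-row update in column s_2: 0 − (-5)·1 = 5.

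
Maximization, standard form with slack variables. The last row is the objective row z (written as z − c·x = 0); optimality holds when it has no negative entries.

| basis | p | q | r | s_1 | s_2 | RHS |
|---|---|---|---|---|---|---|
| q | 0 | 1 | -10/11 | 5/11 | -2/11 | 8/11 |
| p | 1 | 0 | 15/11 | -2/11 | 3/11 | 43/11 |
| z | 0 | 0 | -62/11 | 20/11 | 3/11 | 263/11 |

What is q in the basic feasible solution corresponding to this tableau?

8/11

q is basic (row 1); its value is the RHS of that row, 8/11.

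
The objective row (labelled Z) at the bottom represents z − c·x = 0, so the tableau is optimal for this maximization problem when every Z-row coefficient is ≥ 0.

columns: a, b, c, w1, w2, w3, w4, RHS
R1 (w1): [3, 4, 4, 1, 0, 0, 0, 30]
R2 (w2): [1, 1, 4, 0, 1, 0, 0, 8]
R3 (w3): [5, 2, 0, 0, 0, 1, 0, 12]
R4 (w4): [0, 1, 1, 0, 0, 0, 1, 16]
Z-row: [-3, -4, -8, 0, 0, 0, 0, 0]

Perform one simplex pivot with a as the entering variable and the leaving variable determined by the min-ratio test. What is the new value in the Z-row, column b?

-14/5

Ratio test on column a — row 1: 30/3 = 10; row 2: 8/1 = 8; row 3: 12/5 = 12/5; row 4: entry 0 ≤ 0. Minimum is 12/5 at row 3 (w3 leaves); pivot element 5.
Divide row 3 by 5; eliminate column a from the other rows.
Z-row update in column b: -4 − (-3)·(2/5) = -14/5.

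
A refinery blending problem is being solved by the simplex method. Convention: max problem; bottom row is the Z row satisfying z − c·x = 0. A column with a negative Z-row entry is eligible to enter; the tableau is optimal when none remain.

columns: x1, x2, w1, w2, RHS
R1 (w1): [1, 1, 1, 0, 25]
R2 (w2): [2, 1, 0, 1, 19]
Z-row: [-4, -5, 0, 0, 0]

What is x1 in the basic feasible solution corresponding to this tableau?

x1 is not in the basis, so in the current basic feasible solution x1 = 0.

0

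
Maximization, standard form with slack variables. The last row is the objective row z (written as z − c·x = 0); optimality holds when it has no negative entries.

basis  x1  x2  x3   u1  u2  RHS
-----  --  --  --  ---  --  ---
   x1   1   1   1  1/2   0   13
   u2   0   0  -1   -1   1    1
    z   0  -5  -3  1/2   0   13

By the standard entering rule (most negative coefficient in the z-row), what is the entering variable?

x2

Negative z-row entries: x2: -5, x3: -3.
The most negative is -5 in column x2, so x2 enters.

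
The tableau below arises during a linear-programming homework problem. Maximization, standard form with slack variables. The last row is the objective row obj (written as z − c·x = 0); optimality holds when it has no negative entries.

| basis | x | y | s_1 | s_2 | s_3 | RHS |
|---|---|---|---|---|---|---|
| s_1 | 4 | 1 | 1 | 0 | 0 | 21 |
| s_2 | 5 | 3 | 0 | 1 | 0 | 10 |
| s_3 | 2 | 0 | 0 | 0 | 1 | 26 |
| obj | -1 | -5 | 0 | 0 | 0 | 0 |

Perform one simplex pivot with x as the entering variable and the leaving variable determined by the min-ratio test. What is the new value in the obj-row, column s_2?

Ratio test on column x — row 1: 21/4 = 21/4; row 2: 10/5 = 2; row 3: 26/2 = 13. Minimum is 2 at row 2 (s_2 leaves); pivot element 5.
Divide row 2 by 5; eliminate column x from the other rows.
obj-row update in column s_2: 0 − (-1)·(1/5) = 1/5.

1/5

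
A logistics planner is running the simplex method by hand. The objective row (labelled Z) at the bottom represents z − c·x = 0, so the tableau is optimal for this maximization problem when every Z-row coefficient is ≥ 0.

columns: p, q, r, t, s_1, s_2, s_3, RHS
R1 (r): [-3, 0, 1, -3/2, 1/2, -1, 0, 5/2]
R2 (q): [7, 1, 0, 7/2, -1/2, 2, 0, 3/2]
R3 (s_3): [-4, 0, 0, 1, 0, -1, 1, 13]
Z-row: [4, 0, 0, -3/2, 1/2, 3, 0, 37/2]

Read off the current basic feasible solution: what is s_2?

0

s_2 is not in the basis, so in the current basic feasible solution s_2 = 0.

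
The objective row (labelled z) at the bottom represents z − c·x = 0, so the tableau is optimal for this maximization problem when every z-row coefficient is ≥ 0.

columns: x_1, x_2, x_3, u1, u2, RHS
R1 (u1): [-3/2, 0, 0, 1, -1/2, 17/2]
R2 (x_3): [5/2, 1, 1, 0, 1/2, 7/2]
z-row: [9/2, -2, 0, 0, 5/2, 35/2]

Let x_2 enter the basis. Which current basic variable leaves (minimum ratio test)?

x_3

Column x_2 entries and ratios — u1: 0 ≤ 0, skip; x_3: (7/2)/1 = 7/2.
Smallest ratio is 7/2 in the row of x_3, so x_3 leaves.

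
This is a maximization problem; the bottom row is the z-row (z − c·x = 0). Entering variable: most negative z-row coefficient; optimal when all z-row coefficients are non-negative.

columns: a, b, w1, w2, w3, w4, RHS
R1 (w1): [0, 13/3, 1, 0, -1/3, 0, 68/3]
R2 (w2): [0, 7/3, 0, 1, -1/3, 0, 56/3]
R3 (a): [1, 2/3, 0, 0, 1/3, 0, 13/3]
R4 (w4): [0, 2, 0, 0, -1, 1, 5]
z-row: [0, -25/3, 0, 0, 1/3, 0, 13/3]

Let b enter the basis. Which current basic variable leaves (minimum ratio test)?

w4

Column b entries and ratios — w1: (68/3)/(13/3) = 68/13; w2: (56/3)/(7/3) = 8; a: (13/3)/(2/3) = 13/2; w4: 5/2 = 5/2.
Smallest ratio is 5/2 in the row of w4, so w4 leaves.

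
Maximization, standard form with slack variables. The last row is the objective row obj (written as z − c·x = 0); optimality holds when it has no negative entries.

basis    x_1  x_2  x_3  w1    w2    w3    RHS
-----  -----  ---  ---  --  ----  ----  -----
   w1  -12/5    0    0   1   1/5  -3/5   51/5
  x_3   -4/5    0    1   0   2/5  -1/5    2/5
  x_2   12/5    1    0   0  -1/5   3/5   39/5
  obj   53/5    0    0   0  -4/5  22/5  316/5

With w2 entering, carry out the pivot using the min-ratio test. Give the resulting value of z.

Ratio test on column w2 — row 1: (51/5)/(1/5) = 51; row 2: (2/5)/(2/5) = 1; row 3: entry -1/5 ≤ 0. Minimum is 1 at row 2 (x_3 leaves); pivot element 2/5.
Pivot on row 2; the obj-row RHS becomes 316/5 − (-4/5)·1 = 64.

64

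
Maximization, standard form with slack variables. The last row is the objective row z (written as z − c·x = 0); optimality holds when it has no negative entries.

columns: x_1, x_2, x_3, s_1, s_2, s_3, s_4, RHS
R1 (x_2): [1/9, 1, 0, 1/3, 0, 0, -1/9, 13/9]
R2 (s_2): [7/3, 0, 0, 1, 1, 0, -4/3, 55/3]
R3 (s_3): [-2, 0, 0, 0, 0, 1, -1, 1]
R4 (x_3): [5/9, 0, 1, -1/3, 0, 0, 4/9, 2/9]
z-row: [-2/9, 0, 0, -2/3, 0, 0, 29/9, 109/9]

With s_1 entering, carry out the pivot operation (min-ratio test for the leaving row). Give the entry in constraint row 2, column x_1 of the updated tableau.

Ratio test on column s_1 — row 1: (13/9)/(1/3) = 13/3; row 2: (55/3)/1 = 55/3; row 3: entry 0 ≤ 0; row 4: entry -1/3 ≤ 0. Minimum is 13/3 at row 1 (x_2 leaves); pivot element 1/3.
Divide row 1 by 1/3; eliminate column s_1 from the other rows.
Row 2 update in column x_1: 7/3 − 1·(1/3) = 2.

2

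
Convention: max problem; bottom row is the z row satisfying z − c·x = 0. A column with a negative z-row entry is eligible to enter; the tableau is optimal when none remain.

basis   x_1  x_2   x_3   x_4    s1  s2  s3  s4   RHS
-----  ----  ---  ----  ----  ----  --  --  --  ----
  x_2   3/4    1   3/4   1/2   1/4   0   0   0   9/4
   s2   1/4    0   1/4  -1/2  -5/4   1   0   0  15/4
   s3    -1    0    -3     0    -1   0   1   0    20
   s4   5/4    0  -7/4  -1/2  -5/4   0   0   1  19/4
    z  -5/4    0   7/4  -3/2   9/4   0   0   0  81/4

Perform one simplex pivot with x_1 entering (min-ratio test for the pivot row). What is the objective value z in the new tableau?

Ratio test on column x_1 — row 1: (9/4)/(3/4) = 3; row 2: (15/4)/(1/4) = 15; row 3: entry -1 ≤ 0; row 4: (19/4)/(5/4) = 19/5. Minimum is 3 at row 1 (x_2 leaves); pivot element 3/4.
Pivot on row 1; the z-row RHS becomes 81/4 − (-5/4)·3 = 24.

24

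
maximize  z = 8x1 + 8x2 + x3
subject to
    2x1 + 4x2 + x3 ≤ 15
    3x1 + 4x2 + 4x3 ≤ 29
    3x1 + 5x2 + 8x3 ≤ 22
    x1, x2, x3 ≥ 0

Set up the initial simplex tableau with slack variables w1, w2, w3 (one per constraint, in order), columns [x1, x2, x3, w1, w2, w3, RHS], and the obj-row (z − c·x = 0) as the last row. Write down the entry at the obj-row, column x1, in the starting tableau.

The obj-row carries the negated objective coefficients: the x1 entry is -8.

-8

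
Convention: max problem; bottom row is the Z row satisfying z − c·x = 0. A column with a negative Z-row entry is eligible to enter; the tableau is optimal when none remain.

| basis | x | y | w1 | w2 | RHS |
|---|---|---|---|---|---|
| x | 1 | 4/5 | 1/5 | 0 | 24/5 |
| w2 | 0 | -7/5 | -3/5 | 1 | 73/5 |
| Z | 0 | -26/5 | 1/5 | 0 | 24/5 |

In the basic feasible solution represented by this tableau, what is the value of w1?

w1 is not in the basis, so in the current basic feasible solution w1 = 0.

0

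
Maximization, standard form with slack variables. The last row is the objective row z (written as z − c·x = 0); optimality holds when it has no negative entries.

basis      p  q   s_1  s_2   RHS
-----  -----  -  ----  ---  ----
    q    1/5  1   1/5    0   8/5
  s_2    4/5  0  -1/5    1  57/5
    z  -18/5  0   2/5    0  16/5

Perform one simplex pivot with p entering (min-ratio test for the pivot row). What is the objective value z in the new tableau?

Ratio test on column p — row 1: (8/5)/(1/5) = 8; row 2: (57/5)/(4/5) = 57/4. Minimum is 8 at row 1 (q leaves); pivot element 1/5.
Pivot on row 1; the z-row RHS becomes 16/5 − (-18/5)·8 = 32.

32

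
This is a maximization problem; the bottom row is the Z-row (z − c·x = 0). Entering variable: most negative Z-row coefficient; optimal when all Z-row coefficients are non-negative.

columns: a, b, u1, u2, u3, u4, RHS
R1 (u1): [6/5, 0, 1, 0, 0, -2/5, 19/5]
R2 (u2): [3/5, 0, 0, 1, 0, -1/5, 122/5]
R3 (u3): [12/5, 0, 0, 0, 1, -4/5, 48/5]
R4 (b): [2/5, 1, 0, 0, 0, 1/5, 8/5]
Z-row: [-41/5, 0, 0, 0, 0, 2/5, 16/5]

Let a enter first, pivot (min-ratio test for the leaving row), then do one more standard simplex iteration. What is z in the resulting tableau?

63/2

Ratio test on column a — row 1: (19/5)/(6/5) = 19/6; row 2: (122/5)/(3/5) = 122/3; row 3: (48/5)/(12/5) = 4; row 4: (8/5)/(2/5) = 4. Minimum is 19/6 at row 1 (u1 leaves); pivot element 6/5.
Pivot on row 1; the Z-row RHS becomes 16/5 − (-41/5)·(19/6) = 175/6.
Next entering variable (most negative Z-row entry -7/3): u4.
Ratio test on column u4 — row 1: entry -1/3 ≤ 0; row 2: entry 0 ≤ 0; row 3: entry 0 ≤ 0; row 4: (1/3)/(1/3) = 1. Minimum is 1 at row 4 (b leaves); pivot element 1/3.
After the second pivot the Z-row RHS is 175/6 − (-7/3)·1 = 63/2.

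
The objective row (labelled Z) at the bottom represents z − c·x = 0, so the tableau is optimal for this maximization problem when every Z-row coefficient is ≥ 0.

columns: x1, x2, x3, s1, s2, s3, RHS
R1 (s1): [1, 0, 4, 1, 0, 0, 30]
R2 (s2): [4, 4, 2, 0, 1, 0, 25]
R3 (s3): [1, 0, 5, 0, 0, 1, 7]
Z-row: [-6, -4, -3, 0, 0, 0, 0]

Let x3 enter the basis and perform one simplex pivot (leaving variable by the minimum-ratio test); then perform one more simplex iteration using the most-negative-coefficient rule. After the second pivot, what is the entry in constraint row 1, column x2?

Ratio test on column x3 — row 1: 30/4 = 15/2; row 2: 25/2 = 25/2; row 3: 7/5 = 7/5. Minimum is 7/5 at row 3 (s3 leaves); pivot element 5.
Divide row 3 by 5; eliminate column x3 from the other rows.
Second iteration: most negative Z-row entry is -27/5 in column x1, so x1 enters.
Ratio test on column x1 — row 1: (122/5)/(1/5) = 122; row 2: (111/5)/(18/5) = 37/6; row 3: (7/5)/(1/5) = 7. Minimum is 37/6 at row 2 (s2 leaves); pivot element 18/5.
Divide row 2 by 18/5; eliminate column x1 from the other rows.
After both pivots, the entry at constraint row 1, column x2 is -2/9.

-2/9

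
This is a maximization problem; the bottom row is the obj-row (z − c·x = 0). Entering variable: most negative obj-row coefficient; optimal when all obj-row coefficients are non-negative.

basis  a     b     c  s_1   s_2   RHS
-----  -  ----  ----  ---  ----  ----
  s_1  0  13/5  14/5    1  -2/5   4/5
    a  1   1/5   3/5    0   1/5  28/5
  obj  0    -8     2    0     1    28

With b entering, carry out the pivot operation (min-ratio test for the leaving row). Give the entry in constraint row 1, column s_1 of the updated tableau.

Ratio test on column b — row 1: (4/5)/(13/5) = 4/13; row 2: (28/5)/(1/5) = 28. Minimum is 4/13 at row 1 (s_1 leaves); pivot element 13/5.
Divide row 1 by 13/5; eliminate column b from the other rows.
In the new row 1, the s_1 entry is the old entry divided by the pivot: 1/(13/5) = 5/13.

5/13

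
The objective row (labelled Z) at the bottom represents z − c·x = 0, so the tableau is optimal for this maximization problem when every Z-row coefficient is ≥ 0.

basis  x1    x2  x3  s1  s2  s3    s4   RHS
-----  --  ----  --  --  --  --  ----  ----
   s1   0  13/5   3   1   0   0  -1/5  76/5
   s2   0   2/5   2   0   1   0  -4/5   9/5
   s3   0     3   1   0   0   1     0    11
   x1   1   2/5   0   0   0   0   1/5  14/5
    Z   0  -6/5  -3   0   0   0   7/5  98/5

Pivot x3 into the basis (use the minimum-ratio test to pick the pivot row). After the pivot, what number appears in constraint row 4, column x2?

Ratio test on column x3 — row 1: (76/5)/3 = 76/15; row 2: (9/5)/2 = 9/10; row 3: 11/1 = 11; row 4: entry 0 ≤ 0. Minimum is 9/10 at row 2 (s2 leaves); pivot element 2.
Divide row 2 by 2; eliminate column x3 from the other rows.
Row 4 update in column x2: 2/5 − 0·(1/5) = 2/5.

2/5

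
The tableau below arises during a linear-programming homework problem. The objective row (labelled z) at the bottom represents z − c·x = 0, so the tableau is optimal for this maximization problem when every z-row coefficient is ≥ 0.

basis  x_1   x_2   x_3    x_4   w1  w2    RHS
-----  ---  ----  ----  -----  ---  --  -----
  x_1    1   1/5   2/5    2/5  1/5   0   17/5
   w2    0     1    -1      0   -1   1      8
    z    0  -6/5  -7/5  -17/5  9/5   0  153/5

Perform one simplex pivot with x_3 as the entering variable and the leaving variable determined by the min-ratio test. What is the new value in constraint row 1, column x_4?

Ratio test on column x_3 — row 1: (17/5)/(2/5) = 17/2; row 2: entry -1 ≤ 0. Minimum is 17/2 at row 1 (x_1 leaves); pivot element 2/5.
Divide row 1 by 2/5; eliminate column x_3 from the other rows.
In the new row 1, the x_4 entry is the old entry divided by the pivot: (2/5)/(2/5) = 1.

1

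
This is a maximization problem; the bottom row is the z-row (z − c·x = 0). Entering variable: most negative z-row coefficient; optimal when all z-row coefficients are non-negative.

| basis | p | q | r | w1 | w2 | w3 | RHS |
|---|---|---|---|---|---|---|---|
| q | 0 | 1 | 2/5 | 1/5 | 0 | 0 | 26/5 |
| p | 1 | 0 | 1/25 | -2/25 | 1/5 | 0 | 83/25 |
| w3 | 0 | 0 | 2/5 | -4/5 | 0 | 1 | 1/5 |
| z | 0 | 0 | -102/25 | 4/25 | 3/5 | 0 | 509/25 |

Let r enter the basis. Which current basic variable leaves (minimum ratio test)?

w3

Column r entries and ratios — q: (26/5)/(2/5) = 13; p: (83/25)/(1/25) = 83; w3: (1/5)/(2/5) = 1/2.
Smallest ratio is 1/2 in the row of w3, so w3 leaves.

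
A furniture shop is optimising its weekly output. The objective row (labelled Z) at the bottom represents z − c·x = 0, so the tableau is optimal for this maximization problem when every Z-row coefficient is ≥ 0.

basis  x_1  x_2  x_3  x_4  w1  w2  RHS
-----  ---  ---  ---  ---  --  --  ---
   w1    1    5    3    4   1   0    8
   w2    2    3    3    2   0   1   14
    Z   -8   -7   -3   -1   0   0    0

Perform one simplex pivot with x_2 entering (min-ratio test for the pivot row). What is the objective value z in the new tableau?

Ratio test on column x_2 — row 1: 8/5 = 8/5; row 2: 14/3 = 14/3. Minimum is 8/5 at row 1 (w1 leaves); pivot element 5.
Pivot on row 1; the Z-row RHS becomes 0 − (-7)·(8/5) = 56/5.

56/5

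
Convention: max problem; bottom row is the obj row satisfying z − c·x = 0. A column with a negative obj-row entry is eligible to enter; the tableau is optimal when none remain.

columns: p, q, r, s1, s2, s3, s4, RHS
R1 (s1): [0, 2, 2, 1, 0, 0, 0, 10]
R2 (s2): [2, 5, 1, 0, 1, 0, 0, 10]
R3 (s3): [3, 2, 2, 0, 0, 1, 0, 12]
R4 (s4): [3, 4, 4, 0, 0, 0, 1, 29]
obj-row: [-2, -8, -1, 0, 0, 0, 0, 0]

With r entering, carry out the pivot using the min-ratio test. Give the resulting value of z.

Ratio test on column r — row 1: 10/2 = 5; row 2: 10/1 = 10; row 3: 12/2 = 6; row 4: 29/4 = 29/4. Minimum is 5 at row 1 (s1 leaves); pivot element 2.
Pivot on row 1; the obj-row RHS becomes 0 − (-1)·5 = 5.

5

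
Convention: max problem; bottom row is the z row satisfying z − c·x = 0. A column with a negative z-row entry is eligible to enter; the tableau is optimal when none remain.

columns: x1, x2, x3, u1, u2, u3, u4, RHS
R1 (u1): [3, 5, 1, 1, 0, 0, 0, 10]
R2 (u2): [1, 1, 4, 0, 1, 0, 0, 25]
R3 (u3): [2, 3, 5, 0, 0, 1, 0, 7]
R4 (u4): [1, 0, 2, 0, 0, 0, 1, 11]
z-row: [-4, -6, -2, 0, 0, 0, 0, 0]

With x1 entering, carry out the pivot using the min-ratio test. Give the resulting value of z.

40/3

Ratio test on column x1 — row 1: 10/3 = 10/3; row 2: 25/1 = 25; row 3: 7/2 = 7/2; row 4: 11/1 = 11. Minimum is 10/3 at row 1 (u1 leaves); pivot element 3.
Pivot on row 1; the z-row RHS becomes 0 − (-4)·(10/3) = 40/3.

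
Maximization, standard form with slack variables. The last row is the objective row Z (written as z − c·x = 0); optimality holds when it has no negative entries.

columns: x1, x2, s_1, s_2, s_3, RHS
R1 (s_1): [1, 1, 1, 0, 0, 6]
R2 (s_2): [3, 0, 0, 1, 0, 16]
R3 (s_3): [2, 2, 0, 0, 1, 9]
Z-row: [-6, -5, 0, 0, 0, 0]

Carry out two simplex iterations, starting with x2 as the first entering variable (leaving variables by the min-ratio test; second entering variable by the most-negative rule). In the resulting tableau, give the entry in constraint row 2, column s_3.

-3/2

Ratio test on column x2 — row 1: 6/1 = 6; row 2: entry 0 ≤ 0; row 3: 9/2 = 9/2. Minimum is 9/2 at row 3 (s_3 leaves); pivot element 2.
Divide row 3 by 2; eliminate column x2 from the other rows.
Second iteration: most negative Z-row entry is -1 in column x1, so x1 enters.
Ratio test on column x1 — row 1: entry 0 ≤ 0; row 2: 16/3 = 16/3; row 3: (9/2)/1 = 9/2. Minimum is 9/2 at row 3 (x2 leaves); pivot element 1.
Divide row 3 by 1; eliminate column x1 from the other rows.
After both pivots, the entry at constraint row 2, column s_3 is -3/2.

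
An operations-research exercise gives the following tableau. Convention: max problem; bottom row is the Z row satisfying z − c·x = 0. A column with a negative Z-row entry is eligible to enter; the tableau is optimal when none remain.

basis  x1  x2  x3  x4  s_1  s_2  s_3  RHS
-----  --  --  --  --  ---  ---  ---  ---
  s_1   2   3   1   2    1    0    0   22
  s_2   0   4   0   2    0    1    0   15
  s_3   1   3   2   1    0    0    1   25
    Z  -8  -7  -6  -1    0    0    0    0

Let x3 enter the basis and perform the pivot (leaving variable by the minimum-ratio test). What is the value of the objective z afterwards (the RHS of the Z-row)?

Ratio test on column x3 — row 1: 22/1 = 22; row 2: entry 0 ≤ 0; row 3: 25/2 = 25/2. Minimum is 25/2 at row 3 (s_3 leaves); pivot element 2.
Pivot on row 3; the Z-row RHS becomes 0 − (-6)·(25/2) = 75.

75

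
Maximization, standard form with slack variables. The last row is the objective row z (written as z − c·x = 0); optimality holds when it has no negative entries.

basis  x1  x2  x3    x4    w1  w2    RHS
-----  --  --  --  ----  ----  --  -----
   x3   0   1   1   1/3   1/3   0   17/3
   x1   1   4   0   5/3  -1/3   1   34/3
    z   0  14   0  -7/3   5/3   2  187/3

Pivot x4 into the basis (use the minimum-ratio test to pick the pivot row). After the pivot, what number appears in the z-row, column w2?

Ratio test on column x4 — row 1: (17/3)/(1/3) = 17; row 2: (34/3)/(5/3) = 34/5. Minimum is 34/5 at row 2 (x1 leaves); pivot element 5/3.
Divide row 2 by 5/3; eliminate column x4 from the other rows.
z-row update in column w2: 2 − (-7/3)·(3/5) = 17/5.

17/5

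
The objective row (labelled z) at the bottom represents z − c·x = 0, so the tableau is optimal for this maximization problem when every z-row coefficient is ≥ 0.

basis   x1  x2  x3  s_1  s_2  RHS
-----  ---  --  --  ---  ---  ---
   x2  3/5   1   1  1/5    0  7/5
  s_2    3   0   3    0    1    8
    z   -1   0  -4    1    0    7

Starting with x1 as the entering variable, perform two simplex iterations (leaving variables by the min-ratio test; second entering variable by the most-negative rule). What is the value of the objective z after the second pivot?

Ratio test on column x1 — row 1: (7/5)/(3/5) = 7/3; row 2: 8/3 = 8/3. Minimum is 7/3 at row 1 (x2 leaves); pivot element 3/5.
Pivot on row 1; the z-row RHS becomes 7 − (-1)·(7/3) = 28/3.
Next entering variable (most negative z-row entry -7/3): x3.
Ratio test on column x3 — row 1: (7/3)/(5/3) = 7/5; row 2: entry -2 ≤ 0. Minimum is 7/5 at row 1 (x1 leaves); pivot element 5/3.
After the second pivot the z-row RHS is 28/3 − (-7/3)·(7/5) = 63/5.

63/5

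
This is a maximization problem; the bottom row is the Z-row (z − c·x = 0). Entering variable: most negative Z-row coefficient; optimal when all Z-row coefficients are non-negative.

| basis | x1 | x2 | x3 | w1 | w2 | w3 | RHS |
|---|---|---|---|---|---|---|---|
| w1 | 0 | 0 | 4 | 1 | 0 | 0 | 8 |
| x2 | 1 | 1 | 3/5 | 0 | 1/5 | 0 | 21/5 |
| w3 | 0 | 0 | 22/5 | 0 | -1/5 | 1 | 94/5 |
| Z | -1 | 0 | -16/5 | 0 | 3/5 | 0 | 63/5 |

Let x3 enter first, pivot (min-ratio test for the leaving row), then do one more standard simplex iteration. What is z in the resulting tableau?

Ratio test on column x3 — row 1: 8/4 = 2; row 2: (21/5)/(3/5) = 7; row 3: (94/5)/(22/5) = 47/11. Minimum is 2 at row 1 (w1 leaves); pivot element 4.
Pivot on row 1; the Z-row RHS becomes 63/5 − (-16/5)·2 = 19.
Next entering variable (most negative Z-row entry -1): x1.
Ratio test on column x1 — row 1: entry 0 ≤ 0; row 2: 3/1 = 3; row 3: entry 0 ≤ 0. Minimum is 3 at row 2 (x2 leaves); pivot element 1.
After the second pivot the Z-row RHS is 19 − (-1)·3 = 22.

22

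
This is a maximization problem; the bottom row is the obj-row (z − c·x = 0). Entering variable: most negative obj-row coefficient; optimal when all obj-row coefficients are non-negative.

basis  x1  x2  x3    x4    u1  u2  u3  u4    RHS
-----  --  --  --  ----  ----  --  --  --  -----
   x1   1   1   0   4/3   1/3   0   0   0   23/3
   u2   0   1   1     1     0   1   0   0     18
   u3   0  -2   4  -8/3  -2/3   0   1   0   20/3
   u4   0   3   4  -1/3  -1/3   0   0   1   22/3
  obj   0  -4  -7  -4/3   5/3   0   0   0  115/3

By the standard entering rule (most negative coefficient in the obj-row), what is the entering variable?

x3

Negative obj-row entries: x2: -4, x3: -7, x4: -4/3.
The most negative is -7 in column x3, so x3 enters.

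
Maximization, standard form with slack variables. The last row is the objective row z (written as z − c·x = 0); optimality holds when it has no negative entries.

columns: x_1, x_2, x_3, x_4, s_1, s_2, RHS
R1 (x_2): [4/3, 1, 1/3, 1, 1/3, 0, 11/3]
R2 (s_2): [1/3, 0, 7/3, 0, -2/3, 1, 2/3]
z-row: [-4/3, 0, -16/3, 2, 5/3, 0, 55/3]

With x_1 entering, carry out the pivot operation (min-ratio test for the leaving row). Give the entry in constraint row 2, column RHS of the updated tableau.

Ratio test on column x_1 — row 1: (11/3)/(4/3) = 11/4; row 2: (2/3)/(1/3) = 2. Minimum is 2 at row 2 (s_2 leaves); pivot element 1/3.
Divide row 2 by 1/3; eliminate column x_1 from the other rows.
In the new row 2, the RHS entry is the old entry divided by the pivot: (2/3)/(1/3) = 2.

2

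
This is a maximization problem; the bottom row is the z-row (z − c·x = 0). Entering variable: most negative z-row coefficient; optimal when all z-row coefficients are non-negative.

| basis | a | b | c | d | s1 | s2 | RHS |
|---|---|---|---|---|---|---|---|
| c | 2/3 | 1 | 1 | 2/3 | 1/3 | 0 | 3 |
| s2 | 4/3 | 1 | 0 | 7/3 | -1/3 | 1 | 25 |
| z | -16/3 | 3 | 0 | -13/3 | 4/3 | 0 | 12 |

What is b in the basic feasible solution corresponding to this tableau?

0

b is not in the basis, so in the current basic feasible solution b = 0.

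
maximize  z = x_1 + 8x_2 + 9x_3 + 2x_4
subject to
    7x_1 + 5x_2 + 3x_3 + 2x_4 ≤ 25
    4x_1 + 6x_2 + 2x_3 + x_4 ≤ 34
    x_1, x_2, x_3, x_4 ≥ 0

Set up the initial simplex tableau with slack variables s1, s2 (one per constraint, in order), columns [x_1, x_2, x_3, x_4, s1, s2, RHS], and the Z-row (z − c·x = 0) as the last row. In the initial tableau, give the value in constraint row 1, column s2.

0

Slack s2 belongs to constraint 2; its column is the unit vector e_2, so the entry in row 1 is 0.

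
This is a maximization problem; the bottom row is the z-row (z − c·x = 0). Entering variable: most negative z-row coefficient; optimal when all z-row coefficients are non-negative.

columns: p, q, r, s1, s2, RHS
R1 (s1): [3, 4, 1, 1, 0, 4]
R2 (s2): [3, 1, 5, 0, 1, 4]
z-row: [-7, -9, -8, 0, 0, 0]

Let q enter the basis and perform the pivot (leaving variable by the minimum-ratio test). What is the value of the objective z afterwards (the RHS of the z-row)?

9

Ratio test on column q — row 1: 4/4 = 1; row 2: 4/1 = 4. Minimum is 1 at row 1 (s1 leaves); pivot element 4.
Pivot on row 1; the z-row RHS becomes 0 − (-9)·1 = 9.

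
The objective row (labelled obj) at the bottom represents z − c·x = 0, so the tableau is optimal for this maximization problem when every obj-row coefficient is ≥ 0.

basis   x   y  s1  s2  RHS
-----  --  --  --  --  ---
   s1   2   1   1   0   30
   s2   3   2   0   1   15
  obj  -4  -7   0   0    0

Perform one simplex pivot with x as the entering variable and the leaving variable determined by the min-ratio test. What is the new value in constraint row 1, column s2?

-2/3

Ratio test on column x — row 1: 30/2 = 15; row 2: 15/3 = 5. Minimum is 5 at row 2 (s2 leaves); pivot element 3.
Divide row 2 by 3; eliminate column x from the other rows.
Row 1 update in column s2: 0 − 2·(1/3) = -2/3.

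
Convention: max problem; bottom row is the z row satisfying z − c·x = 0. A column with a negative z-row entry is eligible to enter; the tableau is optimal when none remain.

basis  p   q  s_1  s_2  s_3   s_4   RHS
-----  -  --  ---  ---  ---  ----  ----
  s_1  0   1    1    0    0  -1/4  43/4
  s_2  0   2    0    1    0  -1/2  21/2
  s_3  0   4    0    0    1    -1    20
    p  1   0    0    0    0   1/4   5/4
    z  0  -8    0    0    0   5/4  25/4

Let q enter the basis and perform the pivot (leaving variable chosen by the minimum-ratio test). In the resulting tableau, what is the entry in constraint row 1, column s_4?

0

Ratio test on column q — row 1: (43/4)/1 = 43/4; row 2: (21/2)/2 = 21/4; row 3: 20/4 = 5; row 4: entry 0 ≤ 0. Minimum is 5 at row 3 (s_3 leaves); pivot element 4.
Divide row 3 by 4; eliminate column q from the other rows.
Row 1 update in column s_4: -1/4 − 1·(-1/4) = 0.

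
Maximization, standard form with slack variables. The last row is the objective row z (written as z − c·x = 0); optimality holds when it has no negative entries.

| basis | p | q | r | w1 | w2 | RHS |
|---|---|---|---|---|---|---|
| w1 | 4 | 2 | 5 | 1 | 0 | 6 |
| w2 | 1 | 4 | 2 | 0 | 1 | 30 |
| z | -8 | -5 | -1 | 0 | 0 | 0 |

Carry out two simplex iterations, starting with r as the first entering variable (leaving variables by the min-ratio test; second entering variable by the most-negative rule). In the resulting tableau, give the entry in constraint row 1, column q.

1/2

Ratio test on column r — row 1: 6/5 = 6/5; row 2: 30/2 = 15. Minimum is 6/5 at row 1 (w1 leaves); pivot element 5.
Divide row 1 by 5; eliminate column r from the other rows.
Second iteration: most negative z-row entry is -36/5 in column p, so p enters.
Ratio test on column p — row 1: (6/5)/(4/5) = 3/2; row 2: entry -3/5 ≤ 0. Minimum is 3/2 at row 1 (r leaves); pivot element 4/5.
Divide row 1 by 4/5; eliminate column p from the other rows.
After both pivots, the entry at constraint row 1, column q is 1/2.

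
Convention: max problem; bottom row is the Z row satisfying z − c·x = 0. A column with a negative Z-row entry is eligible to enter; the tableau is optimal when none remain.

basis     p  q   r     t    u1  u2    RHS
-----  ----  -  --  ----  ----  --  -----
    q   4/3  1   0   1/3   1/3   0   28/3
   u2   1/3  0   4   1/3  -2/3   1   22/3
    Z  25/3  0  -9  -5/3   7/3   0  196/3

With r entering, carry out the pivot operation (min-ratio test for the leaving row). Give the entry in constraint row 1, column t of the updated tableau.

Ratio test on column r — row 1: entry 0 ≤ 0; row 2: (22/3)/4 = 11/6. Minimum is 11/6 at row 2 (u2 leaves); pivot element 4.
Divide row 2 by 4; eliminate column r from the other rows.
Row 1 update in column t: 1/3 − 0·(1/12) = 1/3.

1/3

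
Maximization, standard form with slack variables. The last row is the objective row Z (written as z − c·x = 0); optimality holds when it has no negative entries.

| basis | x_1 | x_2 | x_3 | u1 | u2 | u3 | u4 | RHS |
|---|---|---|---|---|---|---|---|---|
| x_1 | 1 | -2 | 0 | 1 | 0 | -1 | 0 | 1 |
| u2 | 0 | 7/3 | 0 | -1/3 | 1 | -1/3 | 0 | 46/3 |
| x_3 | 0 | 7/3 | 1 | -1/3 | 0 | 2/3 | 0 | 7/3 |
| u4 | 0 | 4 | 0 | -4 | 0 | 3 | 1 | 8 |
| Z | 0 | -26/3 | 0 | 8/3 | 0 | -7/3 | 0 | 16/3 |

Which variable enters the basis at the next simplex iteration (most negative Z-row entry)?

x_2

Negative Z-row entries: x_2: -26/3, u3: -7/3.
The most negative is -26/3 in column x_2, so x_2 enters.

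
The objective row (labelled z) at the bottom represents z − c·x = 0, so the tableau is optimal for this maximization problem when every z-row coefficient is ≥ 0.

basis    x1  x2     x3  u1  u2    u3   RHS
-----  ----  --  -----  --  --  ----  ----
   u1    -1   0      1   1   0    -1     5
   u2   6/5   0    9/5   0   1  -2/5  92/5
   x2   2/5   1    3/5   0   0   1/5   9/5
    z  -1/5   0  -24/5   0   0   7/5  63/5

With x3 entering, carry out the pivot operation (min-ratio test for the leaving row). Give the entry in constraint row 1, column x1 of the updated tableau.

-5/3

Ratio test on column x3 — row 1: 5/1 = 5; row 2: (92/5)/(9/5) = 92/9; row 3: (9/5)/(3/5) = 3. Minimum is 3 at row 3 (x2 leaves); pivot element 3/5.
Divide row 3 by 3/5; eliminate column x3 from the other rows.
Row 1 update in column x1: -1 − 1·(2/3) = -5/3.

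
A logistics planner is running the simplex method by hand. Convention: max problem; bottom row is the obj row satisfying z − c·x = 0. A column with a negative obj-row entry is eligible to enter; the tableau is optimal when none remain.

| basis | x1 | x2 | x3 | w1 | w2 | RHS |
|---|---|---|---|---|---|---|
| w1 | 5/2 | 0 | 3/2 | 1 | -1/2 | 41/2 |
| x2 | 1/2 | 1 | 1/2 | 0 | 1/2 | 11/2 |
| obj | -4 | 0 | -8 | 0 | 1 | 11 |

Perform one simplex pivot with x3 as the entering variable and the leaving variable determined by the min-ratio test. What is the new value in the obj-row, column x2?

16

Ratio test on column x3 — row 1: (41/2)/(3/2) = 41/3; row 2: (11/2)/(1/2) = 11. Minimum is 11 at row 2 (x2 leaves); pivot element 1/2.
Divide row 2 by 1/2; eliminate column x3 from the other rows.
obj-row update in column x2: 0 − (-8)·2 = 16.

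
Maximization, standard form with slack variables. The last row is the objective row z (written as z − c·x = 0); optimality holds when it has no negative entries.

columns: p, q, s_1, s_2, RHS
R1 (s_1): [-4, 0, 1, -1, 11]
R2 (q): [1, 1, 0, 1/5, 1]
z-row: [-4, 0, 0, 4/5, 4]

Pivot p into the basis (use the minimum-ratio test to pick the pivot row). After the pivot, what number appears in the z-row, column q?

4

Ratio test on column p — row 1: entry -4 ≤ 0; row 2: 1/1 = 1. Minimum is 1 at row 2 (q leaves); pivot element 1.
Divide row 2 by 1; eliminate column p from the other rows.
z-row update in column q: 0 − (-4)·1 = 4.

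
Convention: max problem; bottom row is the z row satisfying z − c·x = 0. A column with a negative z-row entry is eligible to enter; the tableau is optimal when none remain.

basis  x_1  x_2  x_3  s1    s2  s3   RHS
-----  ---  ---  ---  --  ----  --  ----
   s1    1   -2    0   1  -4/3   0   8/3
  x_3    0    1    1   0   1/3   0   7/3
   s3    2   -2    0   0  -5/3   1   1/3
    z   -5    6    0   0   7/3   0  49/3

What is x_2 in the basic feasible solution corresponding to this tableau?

x_2 is not in the basis, so in the current basic feasible solution x_2 = 0.

0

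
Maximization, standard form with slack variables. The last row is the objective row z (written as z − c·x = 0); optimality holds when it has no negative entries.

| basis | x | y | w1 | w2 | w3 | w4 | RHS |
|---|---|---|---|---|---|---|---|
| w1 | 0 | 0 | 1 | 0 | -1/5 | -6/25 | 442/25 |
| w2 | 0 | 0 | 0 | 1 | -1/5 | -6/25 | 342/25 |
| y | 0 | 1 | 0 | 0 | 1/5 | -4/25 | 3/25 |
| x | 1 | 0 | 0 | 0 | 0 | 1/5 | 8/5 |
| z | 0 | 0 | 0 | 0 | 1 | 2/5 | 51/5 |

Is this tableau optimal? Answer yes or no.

yes

Every z-row coefficient is ≥ 0, so the tableau is optimal.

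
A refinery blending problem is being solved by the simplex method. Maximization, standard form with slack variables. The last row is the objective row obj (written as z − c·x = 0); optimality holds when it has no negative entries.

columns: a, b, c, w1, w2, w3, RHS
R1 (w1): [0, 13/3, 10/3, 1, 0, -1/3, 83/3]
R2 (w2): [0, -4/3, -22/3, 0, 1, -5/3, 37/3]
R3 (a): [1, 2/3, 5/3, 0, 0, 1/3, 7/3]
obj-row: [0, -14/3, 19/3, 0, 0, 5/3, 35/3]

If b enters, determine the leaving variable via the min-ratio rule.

Column b entries and ratios — w1: (83/3)/(13/3) = 83/13; w2: -4/3 ≤ 0, skip; a: (7/3)/(2/3) = 7/2.
Smallest ratio is 7/2 in the row of a, so a leaves.

a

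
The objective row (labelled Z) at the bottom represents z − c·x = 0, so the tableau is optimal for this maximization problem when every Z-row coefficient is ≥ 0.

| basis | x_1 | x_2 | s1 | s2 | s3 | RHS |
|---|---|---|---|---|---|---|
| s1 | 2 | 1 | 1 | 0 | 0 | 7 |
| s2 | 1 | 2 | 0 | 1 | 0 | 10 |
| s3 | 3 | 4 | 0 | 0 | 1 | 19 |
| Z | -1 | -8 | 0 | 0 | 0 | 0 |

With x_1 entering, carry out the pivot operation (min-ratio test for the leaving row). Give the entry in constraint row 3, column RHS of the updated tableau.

17/2

Ratio test on column x_1 — row 1: 7/2 = 7/2; row 2: 10/1 = 10; row 3: 19/3 = 19/3. Minimum is 7/2 at row 1 (s1 leaves); pivot element 2.
Divide row 1 by 2; eliminate column x_1 from the other rows.
Row 3 update in column RHS: 19 − 3·(7/2) = 17/2.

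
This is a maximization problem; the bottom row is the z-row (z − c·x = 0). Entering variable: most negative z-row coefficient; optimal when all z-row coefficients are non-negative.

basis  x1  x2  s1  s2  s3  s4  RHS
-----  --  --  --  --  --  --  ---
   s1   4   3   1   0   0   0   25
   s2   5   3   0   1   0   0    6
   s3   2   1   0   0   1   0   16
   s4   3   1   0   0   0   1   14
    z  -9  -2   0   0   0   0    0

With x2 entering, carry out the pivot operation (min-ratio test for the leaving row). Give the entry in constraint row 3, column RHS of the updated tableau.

14

Ratio test on column x2 — row 1: 25/3 = 25/3; row 2: 6/3 = 2; row 3: 16/1 = 16; row 4: 14/1 = 14. Minimum is 2 at row 2 (s2 leaves); pivot element 3.
Divide row 2 by 3; eliminate column x2 from the other rows.
Row 3 update in column RHS: 16 − 1·2 = 14.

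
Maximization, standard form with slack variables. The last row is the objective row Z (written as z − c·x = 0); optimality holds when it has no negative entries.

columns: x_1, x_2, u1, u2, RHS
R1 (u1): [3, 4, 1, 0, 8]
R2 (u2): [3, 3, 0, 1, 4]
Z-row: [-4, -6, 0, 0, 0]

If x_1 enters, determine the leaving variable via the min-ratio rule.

u2

Column x_1 entries and ratios — u1: 8/3 = 8/3; u2: 4/3 = 4/3.
Smallest ratio is 4/3 in the row of u2, so u2 leaves.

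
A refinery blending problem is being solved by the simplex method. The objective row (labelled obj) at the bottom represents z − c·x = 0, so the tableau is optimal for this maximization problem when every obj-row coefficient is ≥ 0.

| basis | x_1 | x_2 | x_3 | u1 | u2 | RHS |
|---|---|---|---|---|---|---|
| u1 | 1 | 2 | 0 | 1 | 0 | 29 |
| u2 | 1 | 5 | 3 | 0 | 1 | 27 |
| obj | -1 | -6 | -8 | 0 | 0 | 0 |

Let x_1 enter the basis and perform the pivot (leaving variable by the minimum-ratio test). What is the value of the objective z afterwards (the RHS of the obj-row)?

27

Ratio test on column x_1 — row 1: 29/1 = 29; row 2: 27/1 = 27. Minimum is 27 at row 2 (u2 leaves); pivot element 1.
Pivot on row 2; the obj-row RHS becomes 0 − (-1)·27 = 27.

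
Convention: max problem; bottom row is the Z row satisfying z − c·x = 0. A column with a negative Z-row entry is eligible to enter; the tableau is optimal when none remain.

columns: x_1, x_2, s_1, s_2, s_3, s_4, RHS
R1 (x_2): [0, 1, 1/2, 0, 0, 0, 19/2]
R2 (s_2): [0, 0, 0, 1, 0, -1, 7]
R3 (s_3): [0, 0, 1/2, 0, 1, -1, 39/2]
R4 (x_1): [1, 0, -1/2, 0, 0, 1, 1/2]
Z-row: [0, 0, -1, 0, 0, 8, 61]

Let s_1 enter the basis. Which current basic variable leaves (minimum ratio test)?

Column s_1 entries and ratios — x_2: (19/2)/(1/2) = 19; s_2: 0 ≤ 0, skip; s_3: (39/2)/(1/2) = 39; x_1: -1/2 ≤ 0, skip.
Smallest ratio is 19 in the row of x_2, so x_2 leaves.

x_2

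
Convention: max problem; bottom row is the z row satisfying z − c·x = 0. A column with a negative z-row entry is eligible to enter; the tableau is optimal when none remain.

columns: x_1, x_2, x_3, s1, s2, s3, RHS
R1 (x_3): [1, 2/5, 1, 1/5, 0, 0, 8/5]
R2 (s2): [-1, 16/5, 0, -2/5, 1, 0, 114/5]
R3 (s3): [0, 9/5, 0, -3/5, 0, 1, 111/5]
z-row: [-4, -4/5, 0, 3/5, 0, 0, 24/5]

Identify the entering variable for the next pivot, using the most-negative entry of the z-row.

Negative z-row entries: x_1: -4, x_2: -4/5.
The most negative is -4 in column x_1, so x_1 enters.

x_1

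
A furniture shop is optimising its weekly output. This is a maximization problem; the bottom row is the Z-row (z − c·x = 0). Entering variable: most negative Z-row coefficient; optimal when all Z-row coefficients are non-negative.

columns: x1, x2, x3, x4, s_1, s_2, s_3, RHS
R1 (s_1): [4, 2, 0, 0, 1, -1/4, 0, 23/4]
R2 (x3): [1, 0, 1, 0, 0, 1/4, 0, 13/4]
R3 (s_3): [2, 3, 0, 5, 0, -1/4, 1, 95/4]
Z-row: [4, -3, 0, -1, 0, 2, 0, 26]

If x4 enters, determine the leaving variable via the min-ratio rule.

Column x4 entries and ratios — s_1: 0 ≤ 0, skip; x3: 0 ≤ 0, skip; s_3: (95/4)/5 = 19/4.
Smallest ratio is 19/4 in the row of s_3, so s_3 leaves.

s_3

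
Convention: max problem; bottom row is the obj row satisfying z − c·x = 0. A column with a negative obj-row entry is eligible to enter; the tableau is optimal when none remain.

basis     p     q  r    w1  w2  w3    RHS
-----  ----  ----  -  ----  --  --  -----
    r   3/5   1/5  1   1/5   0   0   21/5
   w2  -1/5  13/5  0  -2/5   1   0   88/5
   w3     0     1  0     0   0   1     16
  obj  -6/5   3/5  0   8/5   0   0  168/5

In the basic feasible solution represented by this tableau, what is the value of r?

21/5

r is basic (row 1); its value is the RHS of that row, 21/5.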